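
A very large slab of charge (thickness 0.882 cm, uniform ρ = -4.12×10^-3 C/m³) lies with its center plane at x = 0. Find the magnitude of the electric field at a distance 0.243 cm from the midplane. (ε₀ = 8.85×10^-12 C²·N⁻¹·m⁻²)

|E| ≈ 1.13×10^6 N/C

By symmetry E is perpendicular to the slab. A Gaussian pillbox from −0.243 cm to +0.243 cm (face area A) lies entirely within the slab.
Q_enc = ρ·(2x)·A and flux = 2EA, so 2EA = 2ρxA/ε₀ ⇒ E = |ρ|x/ε₀.
E = (4.12e-3)(0.00243)/(8.85×10^-12) = 1.13e6 N/C.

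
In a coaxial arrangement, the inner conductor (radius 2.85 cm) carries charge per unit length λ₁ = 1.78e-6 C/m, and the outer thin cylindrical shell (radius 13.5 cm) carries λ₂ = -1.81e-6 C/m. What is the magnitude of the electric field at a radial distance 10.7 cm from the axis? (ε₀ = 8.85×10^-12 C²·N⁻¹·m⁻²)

Take a coaxial cylindrical Gaussian surface of radius r = 10.7 cm and length L (between the conductors, 2.85 cm < r < 13.5 cm).
Only the inner wire is enclosed; the outer shell contributes nothing inside itself. λ_enc = λ₁ = 1.78×10^-6 C/m.
Gauss's law: E·2πrL = λ_enc L/ε₀.
E = |λ_enc|/(2πε₀r) = (1.78×10^-6)/(2π·8.85×10^-12·0.107) = 2.99×10^5 N/C.

E = 2.99×10^5 N/C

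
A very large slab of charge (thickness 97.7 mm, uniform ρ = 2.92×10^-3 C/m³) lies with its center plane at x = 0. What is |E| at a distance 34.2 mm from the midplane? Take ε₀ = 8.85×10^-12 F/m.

By symmetry E is perpendicular to the slab. A Gaussian pillbox from −34.2 mm to +34.2 mm (face area A) lies entirely within the slab.
Q_enc = ρ·(2x)·A and flux = 2EA, so 2EA = 2ρxA/ε₀ ⇒ E = |ρ|x/ε₀.
E = (2.92×10^-3)(0.0342)/(8.85×10^-12) = 1.13×10^7 N/C.

E ≈ 1.13×10^7 N/C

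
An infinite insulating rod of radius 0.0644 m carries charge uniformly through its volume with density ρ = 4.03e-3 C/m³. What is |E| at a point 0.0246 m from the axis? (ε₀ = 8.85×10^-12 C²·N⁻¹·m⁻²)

E ≈ 5.60e6 N/C

By cylindrical symmetry E is radial; use a coaxial Gaussian cylinder of radius 0.0246 m and length L (r < R).
Enclosed charge per unit length: λ_enc = ρ·πr² = (4.03e-3)π(0.0246)² = 7.662×10^-6 C/m.
Applying ∮E·dA = Q_enc/ε₀ with the end caps contributing no flux:
E = |λ_enc|/(2πε₀r) = (7.662e-6)/(2π·8.85×10^-12·0.0246) = 5.60×10^6 N/C.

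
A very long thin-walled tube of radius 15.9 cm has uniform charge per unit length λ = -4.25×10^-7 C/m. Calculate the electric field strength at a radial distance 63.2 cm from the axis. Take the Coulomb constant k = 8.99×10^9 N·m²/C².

E = 1.21×10^4 V/m

By cylindrical symmetry E is radial; use a coaxial Gaussian cylinder of radius 63.2 cm and length L (r > 15.9 cm).
The full line charge is enclosed: λ_enc = -4.25e-7 C/m.
Applying ∮E·dA = Q_enc/ε₀ with the end caps contributing no flux:
E = 2k|λ_enc|/r = 2(8.99×10^9)(4.25e-7)/(0.632) = 1.21×10^4 N/C.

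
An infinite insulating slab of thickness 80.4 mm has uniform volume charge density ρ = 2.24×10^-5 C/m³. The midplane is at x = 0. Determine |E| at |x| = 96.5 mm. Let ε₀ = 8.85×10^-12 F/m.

The point |x| = 96.5 mm lies outside the slab (half-thickness 0.0402 m). A symmetric pillbox spanning the full slab encloses Q_enc = ρ·d·A.
Flux = 2EA ⇒ E = |ρ|d/(2ε₀), independent of distance outside.
E = (2.24e-5)(0.0804)/(2·8.85×10^-12) = 1.02e5 N/C.

E ≈ 1.02×10^5 V/m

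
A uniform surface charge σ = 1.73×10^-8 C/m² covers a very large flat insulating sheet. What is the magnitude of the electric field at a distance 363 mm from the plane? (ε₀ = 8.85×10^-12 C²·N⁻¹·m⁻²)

|E| = 977 N/C

The symmetry is planar: E is normal to the sheet and the same magnitude on both sides. Take a pillbox straddling the sheet with end-cap area A.
Flux Φ = 2EA and Q_enc = σA, so 2EA = σA/ε₀ ⇒ E = |σ|/(2ε₀), independent of distance.
E = |σ|/(2ε₀) = (1.73×10^-8)/(2·8.85×10^-12) = 977 N/C.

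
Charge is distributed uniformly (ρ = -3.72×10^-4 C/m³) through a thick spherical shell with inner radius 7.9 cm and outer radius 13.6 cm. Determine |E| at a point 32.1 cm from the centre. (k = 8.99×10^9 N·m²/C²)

E = 2.75×10^5 V/m

Symmetry ⇒ E = E(r) r̂. Gaussian sphere of radius r = 32.1 cm (r > 13.6 cm, enclosing the whole shell).
Q_enc = ρ·(4π/3)(b³ − a³) = (-3.72×10^-4)·(4π/3)·((0.136)³ − (0.079)³) = -3.151×10^-6 C.
Gauss's law: E·4πr² = Q_enc/ε₀.
E = k|Q_enc|/r² = (8.99×10^9)(3.151e-6)/(0.321)² = 2.75e5 N/C.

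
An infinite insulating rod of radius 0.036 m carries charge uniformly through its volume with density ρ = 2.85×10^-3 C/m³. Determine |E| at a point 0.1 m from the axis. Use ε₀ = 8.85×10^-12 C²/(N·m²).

By cylindrical symmetry E is radial; use a coaxial Gaussian cylinder of radius 0.1 m and length L (r > 0.036 m, full cross-section enclosed).
λ_enc = ρ·πR² = (2.85e-3)π(0.036)² = 1.16×10^-5 C/m.
Since E is radial and uniform over the curved surface, Φ = E·2πrL = Q_enc/ε₀ = λ_enc L/ε₀.
E = |λ_enc|/(2πε₀r) = (1.16×10^-5)/(2π·8.85×10^-12·0.1) = 2.09e6 N/C.

E = 2.09×10^6 V/m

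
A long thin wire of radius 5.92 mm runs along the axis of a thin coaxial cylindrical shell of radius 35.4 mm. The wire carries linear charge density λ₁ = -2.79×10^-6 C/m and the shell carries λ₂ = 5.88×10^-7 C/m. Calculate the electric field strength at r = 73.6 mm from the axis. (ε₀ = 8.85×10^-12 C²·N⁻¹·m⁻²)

By cylindrical symmetry E is radial; use a coaxial Gaussian cylinder of radius 73.6 mm and length L (r > 35.4 mm, enclosing both).
λ_enc = λ₁ + λ₂ = (-2.79×10^-6) + (5.88e-7) = -2.202e-6 C/m.
Applying ∮E·dA = Q_enc/ε₀ with the end caps contributing no flux:
E = |λ_enc|/(2πε₀r) = (2.202×10^-6)/(2π·8.85×10^-12·0.0736) = 5.38×10^5 N/C.

5.38×10^5 V/m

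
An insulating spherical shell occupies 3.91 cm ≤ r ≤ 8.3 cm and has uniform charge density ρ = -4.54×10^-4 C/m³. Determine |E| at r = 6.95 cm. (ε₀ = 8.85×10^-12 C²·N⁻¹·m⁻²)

Symmetry ⇒ E = E(r) r̂. Gaussian sphere of radius r = 6.95 cm (within the shell material, 3.91 cm < r < 8.3 cm).
Enclosed charge is the volume from a to r: Q_enc = (4π/3)ρ(r³ − a³) = -5.247×10^-7 C.
By Gauss's law, ∮E·dA = E·4πr² = Q_enc/ε₀.
E = |Q_enc|/(4πε₀r²) = (5.247e-7)/(4π·8.85×10^-12·(0.0695)²) = 9.77e5 N/C.

E = 9.77×10^5 N/C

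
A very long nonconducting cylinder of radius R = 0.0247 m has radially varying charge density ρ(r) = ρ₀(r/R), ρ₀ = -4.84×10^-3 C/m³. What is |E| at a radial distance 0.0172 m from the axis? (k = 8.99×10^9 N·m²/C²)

Take a coaxial cylindrical Gaussian surface of radius r = 0.0172 m and length L (r < R).
λ_enc = ∫₀^r ρ(r')·2πr' dr' = (2πρ₀/R)·r^3/3 = -2.088e-6 C/m.
By Gauss's law (flux through the curved wall only), E·2πrL = λ_enc L/ε₀.
E = 2k|λ_enc|/r = 2(8.99×10^9)(2.088×10^-6)/(0.0172) = 2.18e6 N/C.

E ≈ 2.18×10^6 V/m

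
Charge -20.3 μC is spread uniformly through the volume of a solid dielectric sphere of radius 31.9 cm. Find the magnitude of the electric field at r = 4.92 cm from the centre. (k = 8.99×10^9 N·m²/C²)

|E| = 2.77×10^5 V/m

By spherical symmetry E is radial; choose a Gaussian sphere of radius r = 4.92 cm (r < R).
For a uniform sphere the enclosed fraction is (r/R)³, so Q_enc = (-20.3 μC)(0.0492/0.319)³ = -7.448×10^-8 C.
Applying ∮E·dA = Q_enc/ε₀ with Φ = E(4πr²):
E = k|Q_enc|/r² = (8.99×10^9)(7.448×10^-8)/(0.0492)² = 2.77×10^5 N/C.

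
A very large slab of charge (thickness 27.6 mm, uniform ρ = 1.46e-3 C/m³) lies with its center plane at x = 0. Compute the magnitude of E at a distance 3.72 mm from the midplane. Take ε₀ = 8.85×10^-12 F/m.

By symmetry E is perpendicular to the slab. A Gaussian pillbox from −3.72 mm to +3.72 mm (face area A) lies entirely within the slab.
Q_enc = ρ·(2x)·A and flux = 2EA, so 2EA = 2ρxA/ε₀ ⇒ E = |ρ|x/ε₀.
E = (1.46e-3)(0.00372)/(8.85×10^-12) = 6.14×10^5 N/C.

E = 6.14e5 N/C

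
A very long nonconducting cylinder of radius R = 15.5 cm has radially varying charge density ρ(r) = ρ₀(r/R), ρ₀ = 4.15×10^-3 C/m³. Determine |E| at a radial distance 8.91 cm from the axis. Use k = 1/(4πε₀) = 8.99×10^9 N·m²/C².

E ≈ 8.00×10^6 N/C

By cylindrical symmetry E is radial; use a coaxial Gaussian cylinder of radius 8.91 cm and length L (r < R).
λ_enc = ∫₀^r ρ(r')·2πr' dr' = (2πρ₀/R)·r^3/3 = 3.967×10^-5 C/m.
By Gauss's law (flux through the curved wall only), E·2πrL = λ_enc L/ε₀.
E = 2k|λ_enc|/r = 2(8.99×10^9)(3.967×10^-5)/(0.0891) = 8.00×10^6 N/C.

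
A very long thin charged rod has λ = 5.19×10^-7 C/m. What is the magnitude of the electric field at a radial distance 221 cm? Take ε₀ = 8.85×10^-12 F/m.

E ≈ 4.22×10^3 V/m

Take a coaxial cylindrical Gaussian surface of radius r = 221 cm and length L.
Q_enc = λL, so λ_enc = 5.19e-7 C/m.
Gauss's law: E·2πrL = λ_enc L/ε₀.
E = |λ_enc|/(2πε₀r) = (5.19×10^-7)/(2π·8.85×10^-12·2.21) = 4.22e3 N/C.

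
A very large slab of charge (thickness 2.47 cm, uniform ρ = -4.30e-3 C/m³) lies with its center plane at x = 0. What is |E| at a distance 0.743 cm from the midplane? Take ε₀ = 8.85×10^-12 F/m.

|E| = 3.61e6 V/m

By symmetry E is perpendicular to the slab. A Gaussian pillbox from −0.743 cm to +0.743 cm (face area A) lies entirely within the slab.
Q_enc = ρ·(2x)·A and flux = 2EA, so 2EA = 2ρxA/ε₀ ⇒ E = |ρ|x/ε₀.
E = (4.30×10^-3)(0.00743)/(8.85×10^-12) = 3.61e6 N/C.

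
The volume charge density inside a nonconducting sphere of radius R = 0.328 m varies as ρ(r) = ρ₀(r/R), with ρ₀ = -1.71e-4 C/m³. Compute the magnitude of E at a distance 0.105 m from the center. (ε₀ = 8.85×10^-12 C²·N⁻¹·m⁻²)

E ≈ 1.62×10^5 N/C

By spherical symmetry E is radial; choose a Gaussian sphere of radius r = 0.105 m (r < R).
Q_enc = ∫₀^r ρ(r')·4πr'² dr' = (4πρ₀/R) ∫₀^r r'^3 dr' = 4πρ₀ r^4/(4·R) = -1.991e-7 C.
Since E is radial and uniform over the Gaussian sphere, Φ = E·4πr² = Q_enc/ε₀.
E = |Q_enc|/(4πε₀r²) = (1.991e-7)/(4π·8.85×10^-12·(0.105)²) = 1.62e5 N/C.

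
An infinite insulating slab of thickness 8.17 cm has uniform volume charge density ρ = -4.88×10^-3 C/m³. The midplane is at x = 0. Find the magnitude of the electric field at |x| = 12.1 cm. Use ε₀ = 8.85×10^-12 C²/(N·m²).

The point |x| = 12.1 cm lies outside the slab (half-thickness 0.04085 m). A symmetric pillbox spanning the full slab encloses Q_enc = ρ·d·A.
Flux = 2EA ⇒ E = |ρ|d/(2ε₀), independent of distance outside.
E = (4.88e-3)(0.0817)/(2·8.85×10^-12) = 2.25e7 N/C.

|E| = 2.25×10^7 V/m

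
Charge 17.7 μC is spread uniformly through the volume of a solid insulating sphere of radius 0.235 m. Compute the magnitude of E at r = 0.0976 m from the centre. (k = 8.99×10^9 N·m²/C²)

Use a concentric Gaussian sphere at r = 0.0976 m (r < R).
For a uniform sphere the enclosed fraction is (r/R)³, so Q_enc = (17.7 μC)(0.0976/0.235)³ = 1.268×10^-6 C.
By Gauss's law, ∮E·dA = E·4πr² = Q_enc/ε₀.
E = k|Q_enc|/r² = (8.99×10^9)(1.268×10^-6)/(0.0976)² = 1.20e6 N/C.

1.20×10^6 N/C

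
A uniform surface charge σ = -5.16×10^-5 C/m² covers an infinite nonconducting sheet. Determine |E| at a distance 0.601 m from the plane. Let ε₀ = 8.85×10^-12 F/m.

By planar symmetry E is perpendicular to the sheet and uniform; use a Gaussian pillbox with flat faces of area A on each side of the sheet.
Flux Φ = 2EA and Q_enc = σA, so 2EA = σA/ε₀ ⇒ E = |σ|/(2ε₀), independent of distance.
E = |σ|/(2ε₀) = (5.16×10^-5)/(2·8.85×10^-12) = 2.92×10^6 N/C.

|E| ≈ 2.92×10^6 V/m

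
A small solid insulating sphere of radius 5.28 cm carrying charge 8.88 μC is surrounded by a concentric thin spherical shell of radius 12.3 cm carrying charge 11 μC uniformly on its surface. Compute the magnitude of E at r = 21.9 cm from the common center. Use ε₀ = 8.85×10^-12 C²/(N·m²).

Symmetry ⇒ E = E(r) r̂. Gaussian sphere of radius r = 21.9 cm (r > 12.3 cm, enclosing both).
Q_enc = (8.88 μC) + (11 μC) = 1.988×10^-5 C.
Since E is radial and uniform over the Gaussian sphere, Φ = E·4πr² = Q_enc/ε₀.
E = |Q_enc|/(4πε₀r²) = (1.988×10^-5)/(4π·8.85×10^-12·(0.219)²) = 3.73×10^6 N/C.

3.73e6 N/C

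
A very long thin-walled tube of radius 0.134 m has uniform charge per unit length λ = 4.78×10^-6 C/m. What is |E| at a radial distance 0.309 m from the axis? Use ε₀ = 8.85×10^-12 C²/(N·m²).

2.78e5 N/C

Take a coaxial cylindrical Gaussian surface of radius r = 0.309 m and length L (r > 0.134 m).
The full line charge is enclosed: λ_enc = 4.78×10^-6 C/m.
By Gauss's law (flux through the curved wall only), E·2πrL = λ_enc L/ε₀.
E = |λ_enc|/(2πε₀r) = (4.78×10^-6)/(2π·8.85×10^-12·0.309) = 2.78e5 N/C.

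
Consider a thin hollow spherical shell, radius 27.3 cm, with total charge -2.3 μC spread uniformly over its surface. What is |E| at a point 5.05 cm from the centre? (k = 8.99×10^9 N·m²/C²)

Symmetry ⇒ E = E(r) r̂. Gaussian sphere of radius r = 5.05 cm (inside the shell, r < 27.3 cm).
No charge lies within this surface, so Q_enc = 0 and Gauss's law gives E·4πr² = 0 ⇒ E = 0.

E = 0 (no enclosed charge)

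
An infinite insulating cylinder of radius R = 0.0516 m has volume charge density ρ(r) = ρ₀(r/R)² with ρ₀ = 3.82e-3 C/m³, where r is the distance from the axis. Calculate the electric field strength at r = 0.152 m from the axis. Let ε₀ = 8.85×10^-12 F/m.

Choose a coaxial cylinder of radius r = 0.152 m (arbitrary length L) as the Gaussian surface (r > R, full charge per length enclosed).
λ_enc = 2π ∫₀^R ρ₀(r'/R)^2 r' dr' = 2πρ₀R²/4 = 1.598×10^-5 C/m.
Since E is radial and uniform over the curved surface, Φ = E·2πrL = Q_enc/ε₀ = λ_enc L/ε₀.
E = |λ_enc|/(2πε₀r) = (1.598×10^-5)/(2π·8.85×10^-12·0.152) = 1.89×10^6 N/C.

|E| = 1.89e6 N/C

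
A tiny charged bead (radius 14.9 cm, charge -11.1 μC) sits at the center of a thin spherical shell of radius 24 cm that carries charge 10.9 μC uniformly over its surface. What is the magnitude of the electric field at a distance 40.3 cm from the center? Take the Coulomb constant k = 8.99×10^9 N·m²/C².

|E| ≈ 1.11×10^4 N/C

Use a concentric Gaussian sphere at r = 40.3 cm (r > 24 cm, enclosing both).
Q_enc = (-11.1 μC) + (10.9 μC) = -2.00×10^-7 C.
By Gauss's law, ∮E·dA = E·4πr² = Q_enc/ε₀.
E = k|Q_enc|/r² = (8.99×10^9)(2.00×10^-7)/(0.403)² = 1.11×10^4 N/C.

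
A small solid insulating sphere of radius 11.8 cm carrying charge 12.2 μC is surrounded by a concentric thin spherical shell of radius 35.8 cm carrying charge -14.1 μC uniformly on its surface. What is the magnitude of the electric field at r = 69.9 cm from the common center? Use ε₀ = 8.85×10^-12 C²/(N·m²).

By spherical symmetry E is radial; choose a Gaussian sphere of radius r = 69.9 cm (r > 35.8 cm, enclosing both).
Q_enc = (12.2 μC) + (-14.1 μC) = -1.90×10^-6 C.
Gauss's law: E·4πr² = Q_enc/ε₀.
E = |Q_enc|/(4πε₀r²) = (1.90e-6)/(4π·8.85×10^-12·(0.699)²) = 3.50×10^4 N/C.

|E| = 3.50×10^4 N/C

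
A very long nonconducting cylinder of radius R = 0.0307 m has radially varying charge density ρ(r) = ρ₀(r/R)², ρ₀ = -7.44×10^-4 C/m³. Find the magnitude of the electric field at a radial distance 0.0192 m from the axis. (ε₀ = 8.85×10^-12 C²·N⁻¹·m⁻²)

|E| ≈ 1.58×10^5 N/C

Take a coaxial cylindrical Gaussian surface of radius r = 0.0192 m and length L (r < R).
λ_enc = ∫₀^r ρ(r')·2πr' dr' = (2πρ₀/R²)·r^4/4 = -1.685×10^-7 C/m.
Applying ∮E·dA = Q_enc/ε₀ with the end caps contributing no flux:
E = |λ_enc|/(2πε₀r) = (1.685e-7)/(2π·8.85×10^-12·0.0192) = 1.58×10^5 N/C.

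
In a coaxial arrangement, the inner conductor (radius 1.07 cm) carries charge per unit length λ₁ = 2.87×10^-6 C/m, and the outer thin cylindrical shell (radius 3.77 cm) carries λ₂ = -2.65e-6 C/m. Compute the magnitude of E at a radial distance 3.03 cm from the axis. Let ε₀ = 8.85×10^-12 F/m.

|E| ≈ 1.70×10^6 N/C

Coaxial Gaussian cylinder, radius r = 3.03 cm, length L (between the conductors, 1.07 cm < r < 3.77 cm).
Only the inner wire is enclosed; the outer shell contributes nothing inside itself. λ_enc = λ₁ = 2.87e-6 C/m.
Since E is radial and uniform over the curved surface, Φ = E·2πrL = Q_enc/ε₀ = λ_enc L/ε₀.
E = |λ_enc|/(2πε₀r) = (2.87e-6)/(2π·8.85×10^-12·0.0303) = 1.70×10^6 N/C.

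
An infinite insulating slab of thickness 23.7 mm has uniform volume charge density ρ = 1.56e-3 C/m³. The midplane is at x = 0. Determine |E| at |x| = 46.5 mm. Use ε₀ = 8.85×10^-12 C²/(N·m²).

|E| = 2.09×10^6 V/m

The point |x| = 46.5 mm lies outside the slab (half-thickness 0.01185 m). A symmetric pillbox spanning the full slab encloses Q_enc = ρ·d·A.
Flux = 2EA ⇒ E = |ρ|d/(2ε₀), independent of distance outside.
E = (1.56×10^-3)(0.0237)/(2·8.85×10^-12) = 2.09e6 N/C.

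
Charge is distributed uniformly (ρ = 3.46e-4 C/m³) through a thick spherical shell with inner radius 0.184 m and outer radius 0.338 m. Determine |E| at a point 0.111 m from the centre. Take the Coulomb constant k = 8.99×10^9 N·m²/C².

Symmetry ⇒ E = E(r) r̂. Gaussian sphere of radius r = 0.111 m (r < 0.184 m, inside the empty cavity).
No charge is enclosed, so by Gauss's law E·4πr² = 0 ⇒ E = 0.

|E| = 0 V/m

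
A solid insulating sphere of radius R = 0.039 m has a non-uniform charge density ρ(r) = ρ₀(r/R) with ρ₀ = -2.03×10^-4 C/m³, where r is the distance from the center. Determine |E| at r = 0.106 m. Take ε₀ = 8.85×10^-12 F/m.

By spherical symmetry E is radial; choose a Gaussian sphere of radius r = 0.106 m (r > R, all charge enclosed).
Q_enc = 4π ∫₀^R ρ₀(r'/R)^1 r'² dr' = 4πρ₀R³/4 = -3.783×10^-8 C.
Since E is radial and uniform over the Gaussian sphere, Φ = E·4πr² = Q_enc/ε₀.
E = |Q_enc|/(4πε₀r²) = (3.783e-8)/(4π·8.85×10^-12·(0.106)²) = 3.03×10^4 N/C.

E ≈ 3.03×10^4 N/C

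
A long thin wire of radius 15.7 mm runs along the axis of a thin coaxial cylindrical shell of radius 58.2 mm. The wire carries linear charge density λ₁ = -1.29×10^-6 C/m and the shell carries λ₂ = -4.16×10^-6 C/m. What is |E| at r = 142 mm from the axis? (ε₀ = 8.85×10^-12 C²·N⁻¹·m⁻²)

|E| = 6.90e5 N/C

Coaxial Gaussian cylinder, radius r = 142 mm, length L (r > 58.2 mm, enclosing both).
λ_enc = λ₁ + λ₂ = (-1.29e-6) + (-4.16e-6) = -5.45×10^-6 C/m.
By Gauss's law (flux through the curved wall only), E·2πrL = λ_enc L/ε₀.
E = |λ_enc|/(2πε₀r) = (5.45e-6)/(2π·8.85×10^-12·0.142) = 6.90×10^5 N/C.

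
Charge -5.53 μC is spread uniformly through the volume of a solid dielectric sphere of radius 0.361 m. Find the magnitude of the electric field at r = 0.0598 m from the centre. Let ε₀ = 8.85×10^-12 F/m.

E = 6.32e4 N/C

Take a concentric spherical Gaussian surface of radius r = 0.0598 m (r < R).
For a uniform sphere the enclosed fraction is (r/R)³, so Q_enc = (-5.53 μC)(0.0598/0.361)³ = -2.514×10^-8 C.
By Gauss's law, ∮E·dA = E·4πr² = Q_enc/ε₀.
E = |Q_enc|/(4πε₀r²) = (2.514e-8)/(4π·8.85×10^-12·(0.0598)²) = 6.32×10^4 N/C.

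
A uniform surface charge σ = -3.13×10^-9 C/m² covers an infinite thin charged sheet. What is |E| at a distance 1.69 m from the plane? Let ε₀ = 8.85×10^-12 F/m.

177 V/m

The symmetry is planar: E is normal to the sheet and the same magnitude on both sides. Take a pillbox straddling the sheet with end-cap area A.
Only the two end caps contribute flux: Φ = 2EA. With Q_enc = σA, Gauss's law gives E = |σ|/(2ε₀).
E = |σ|/(2ε₀) = (3.13×10^-9)/(2·8.85×10^-12) = 177 N/C.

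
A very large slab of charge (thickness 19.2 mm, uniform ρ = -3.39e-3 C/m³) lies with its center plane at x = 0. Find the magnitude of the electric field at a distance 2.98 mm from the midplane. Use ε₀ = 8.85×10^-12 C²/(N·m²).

|E| = 1.14×10^6 N/C

By symmetry E is perpendicular to the slab. A Gaussian pillbox from −2.98 mm to +2.98 mm (face area A) lies entirely within the slab.
Q_enc = ρ·(2x)·A and flux = 2EA, so 2EA = 2ρxA/ε₀ ⇒ E = |ρ|x/ε₀.
E = (3.39×10^-3)(0.00298)/(8.85×10^-12) = 1.14×10^6 N/C.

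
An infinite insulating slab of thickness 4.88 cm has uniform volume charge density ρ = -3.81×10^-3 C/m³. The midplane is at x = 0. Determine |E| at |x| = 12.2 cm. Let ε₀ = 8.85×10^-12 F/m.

|E| = 1.05×10^7 V/m

The point |x| = 12.2 cm lies outside the slab (half-thickness 0.0244 m). A symmetric pillbox spanning the full slab encloses Q_enc = ρ·d·A.
Flux = 2EA ⇒ E = |ρ|d/(2ε₀), independent of distance outside.
E = (3.81×10^-3)(0.0488)/(2·8.85×10^-12) = 1.05×10^7 N/C.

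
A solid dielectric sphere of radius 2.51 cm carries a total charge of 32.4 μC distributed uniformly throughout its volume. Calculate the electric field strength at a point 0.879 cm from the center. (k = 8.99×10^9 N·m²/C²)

E ≈ 1.62e8 N/C

Symmetry ⇒ E = E(r) r̂. Gaussian sphere of radius r = 0.879 cm (r < R).
Only the charge within r is enclosed: Q_enc = Q·(r/R)³ = (32.4 μC)·(0.879 cm/2.51 cm)³ = 1.392e-6 C.
Gauss's law: E·4πr² = Q_enc/ε₀.
E = k|Q_enc|/r² = (8.99×10^9)(1.392×10^-6)/(0.00879)² = 1.62×10^8 N/C.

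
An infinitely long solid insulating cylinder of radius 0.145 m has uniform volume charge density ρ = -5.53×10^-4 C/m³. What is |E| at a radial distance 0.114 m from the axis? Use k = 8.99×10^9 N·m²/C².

|E| ≈ 3.56e6 N/C

Choose a coaxial cylinder of radius r = 0.114 m (arbitrary length L) as the Gaussian surface (r < R).
Charge inside radius r per length L is ρ·πr²·L, so λ_enc = ρπr² = -2.258e-5 C/m.
Since E is radial and uniform over the curved surface, Φ = E·2πrL = Q_enc/ε₀ = λ_enc L/ε₀.
E = 2k|λ_enc|/r = 2(8.99×10^9)(2.258e-5)/(0.114) = 3.56e6 N/C.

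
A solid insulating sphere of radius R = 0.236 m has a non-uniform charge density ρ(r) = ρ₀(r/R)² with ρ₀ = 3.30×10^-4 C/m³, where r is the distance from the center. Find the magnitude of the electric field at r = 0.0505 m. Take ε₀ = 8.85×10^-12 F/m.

|E| = 1.72e4 N/C

Take a concentric spherical Gaussian surface of radius r = 0.0505 m (r < R).
Integrate the density: Q_enc = 4π ∫₀^r ρ₀(r'/R)^2 r'² dr' = 4πρ₀ r^5/(5·R²) = 4.891×10^-9 C.
Since E is radial and uniform over the Gaussian sphere, Φ = E·4πr² = Q_enc/ε₀.
E = |Q_enc|/(4πε₀r²) = (4.891e-9)/(4π·8.85×10^-12·(0.0505)²) = 1.72e4 N/C.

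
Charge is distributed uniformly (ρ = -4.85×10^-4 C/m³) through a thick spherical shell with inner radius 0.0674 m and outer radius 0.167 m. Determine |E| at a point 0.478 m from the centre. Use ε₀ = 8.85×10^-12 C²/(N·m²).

Take a concentric spherical Gaussian surface of radius r = 0.478 m (r > 0.167 m, enclosing the whole shell).
Q_enc = ρ·(4π/3)(b³ − a³) = (-4.85e-4)·(4π/3)·((0.167)³ − (0.0674)³) = -8.84×10^-6 C.
Since E is radial and uniform over the Gaussian sphere, Φ = E·4πr² = Q_enc/ε₀.
E = |Q_enc|/(4πε₀r²) = (8.84e-6)/(4π·8.85×10^-12·(0.478)²) = 3.48e5 N/C.

3.48×10^5 N/C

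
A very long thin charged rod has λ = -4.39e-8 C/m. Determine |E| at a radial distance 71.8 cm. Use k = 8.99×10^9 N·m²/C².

E = 1.10×10^3 N/C

Coaxial Gaussian cylinder, radius r = 71.8 cm, length L.
Q_enc = λL, so λ_enc = -4.39e-8 C/m.
Gauss's law: E·2πrL = λ_enc L/ε₀.
E = 2k|λ_enc|/r = 2(8.99×10^9)(4.39×10^-8)/(0.718) = 1.10×10^3 N/C.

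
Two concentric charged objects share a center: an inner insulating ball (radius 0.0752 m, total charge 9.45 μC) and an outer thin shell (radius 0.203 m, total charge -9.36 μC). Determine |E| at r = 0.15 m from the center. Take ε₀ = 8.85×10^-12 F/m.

|E| = 3.78×10^6 N/C

Use a concentric Gaussian sphere at r = 0.15 m (between the bodies, 0.0752 m < r < 0.203 m).
Only the inner charge is enclosed; the outer shell contributes nothing inside itself. Q_enc = 9.45 μC = 9.45×10^-6 C.
By Gauss's law, ∮E·dA = E·4πr² = Q_enc/ε₀.
E = |Q_enc|/(4πε₀r²) = (9.45×10^-6)/(4π·8.85×10^-12·(0.15)²) = 3.78×10^6 N/C.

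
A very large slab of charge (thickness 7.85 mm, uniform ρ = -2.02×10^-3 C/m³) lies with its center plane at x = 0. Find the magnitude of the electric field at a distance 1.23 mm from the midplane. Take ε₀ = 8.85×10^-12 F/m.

E = 2.81×10^5 N/C

By symmetry E is perpendicular to the slab. A Gaussian pillbox from −1.23 mm to +1.23 mm (face area A) lies entirely within the slab.
Q_enc = ρ·(2x)·A and flux = 2EA, so 2EA = 2ρxA/ε₀ ⇒ E = |ρ|x/ε₀.
E = (2.02×10^-3)(0.00123)/(8.85×10^-12) = 2.81e5 N/C.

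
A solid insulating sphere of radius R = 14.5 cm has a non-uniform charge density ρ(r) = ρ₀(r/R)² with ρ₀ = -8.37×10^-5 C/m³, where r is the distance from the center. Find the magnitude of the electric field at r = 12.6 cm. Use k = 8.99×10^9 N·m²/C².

Symmetry ⇒ E = E(r) r̂. Gaussian sphere of radius r = 12.6 cm (r < R).
Q_enc = ∫₀^r ρ(r')·4πr'² dr' = (4πρ₀/R²) ∫₀^r r'^4 dr' = 4πρ₀ r^5/(5·R²) = -3.177×10^-7 C.
Since E is radial and uniform over the Gaussian sphere, Φ = E·4πr² = Q_enc/ε₀.
E = k|Q_enc|/r² = (8.99×10^9)(3.177×10^-7)/(0.126)² = 1.80×10^5 N/C.

E = 1.80×10^5 N/C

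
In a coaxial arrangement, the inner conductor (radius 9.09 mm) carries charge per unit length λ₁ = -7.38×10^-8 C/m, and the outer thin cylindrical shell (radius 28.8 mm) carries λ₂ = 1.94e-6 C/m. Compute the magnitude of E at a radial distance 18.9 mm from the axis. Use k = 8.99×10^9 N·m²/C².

E ≈ 7.02e4 N/C

By cylindrical symmetry E is radial; use a coaxial Gaussian cylinder of radius 18.9 mm and length L (between the conductors, 9.09 mm < r < 28.8 mm).
The shell at 28.8 mm lies outside the Gaussian surface, so λ_enc = λ₁ = -7.38×10^-8 C/m.
Applying ∮E·dA = Q_enc/ε₀ with the end caps contributing no flux:
E = 2k|λ_enc|/r = 2(8.99×10^9)(7.38×10^-8)/(0.0189) = 7.02e4 N/C.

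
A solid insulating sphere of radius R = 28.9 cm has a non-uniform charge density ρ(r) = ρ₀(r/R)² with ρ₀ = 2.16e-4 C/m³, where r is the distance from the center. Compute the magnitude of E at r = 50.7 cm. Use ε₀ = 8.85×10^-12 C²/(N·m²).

E = 4.58×10^5 N/C

By spherical symmetry E is radial; choose a Gaussian sphere of radius r = 50.7 cm (r > R, all charge enclosed).
Q_enc = 4π ∫₀^R ρ₀(r'/R)^2 r'² dr' = 4πρ₀R³/5 = 1.31×10^-5 C.
Applying ∮E·dA = Q_enc/ε₀ with Φ = E(4πr²):
E = |Q_enc|/(4πε₀r²) = (1.31×10^-5)/(4π·8.85×10^-12·(0.507)²) = 4.58×10^5 N/C.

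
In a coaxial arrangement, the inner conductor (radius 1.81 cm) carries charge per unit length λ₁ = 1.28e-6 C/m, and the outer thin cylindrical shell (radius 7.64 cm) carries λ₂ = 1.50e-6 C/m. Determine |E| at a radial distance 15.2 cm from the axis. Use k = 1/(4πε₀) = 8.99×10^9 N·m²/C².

Coaxial Gaussian cylinder, radius r = 15.2 cm, length L (r > 7.64 cm, enclosing both).
λ_enc = λ₁ + λ₂ = (1.28×10^-6) + (1.50e-6) = 2.78×10^-6 C/m.
Gauss's law: E·2πrL = λ_enc L/ε₀.
E = 2k|λ_enc|/r = 2(8.99×10^9)(2.78×10^-6)/(0.152) = 3.29×10^5 N/C.

|E| = 3.29×10^5 N/C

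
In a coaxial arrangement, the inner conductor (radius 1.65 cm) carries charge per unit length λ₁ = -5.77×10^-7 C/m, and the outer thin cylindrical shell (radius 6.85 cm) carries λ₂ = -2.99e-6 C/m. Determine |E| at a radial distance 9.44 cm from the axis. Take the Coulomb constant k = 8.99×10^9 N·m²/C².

Take a coaxial cylindrical Gaussian surface of radius r = 9.44 cm and length L (r > 6.85 cm, enclosing both).
λ_enc = λ₁ + λ₂ = (-5.77×10^-7) + (-2.99×10^-6) = -3.567×10^-6 C/m.
Gauss's law: E·2πrL = λ_enc L/ε₀.
E = 2k|λ_enc|/r = 2(8.99×10^9)(3.567e-6)/(0.0944) = 6.79×10^5 N/C.

|E| ≈ 6.79×10^5 N/C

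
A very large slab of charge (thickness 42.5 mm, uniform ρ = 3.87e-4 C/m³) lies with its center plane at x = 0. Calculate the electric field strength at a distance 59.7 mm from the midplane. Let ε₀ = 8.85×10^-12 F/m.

The point |x| = 59.7 mm lies outside the slab (half-thickness 0.02125 m). A symmetric pillbox spanning the full slab encloses Q_enc = ρ·d·A.
Flux = 2EA ⇒ E = |ρ|d/(2ε₀), independent of distance outside.
E = (3.87e-4)(0.0425)/(2·8.85×10^-12) = 9.29×10^5 N/C.

|E| ≈ 9.29×10^5 N/C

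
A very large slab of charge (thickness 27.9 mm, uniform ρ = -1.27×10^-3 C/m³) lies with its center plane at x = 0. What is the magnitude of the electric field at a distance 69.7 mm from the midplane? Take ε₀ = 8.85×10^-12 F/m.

The point |x| = 69.7 mm lies outside the slab (half-thickness 0.01395 m). A symmetric pillbox spanning the full slab encloses Q_enc = ρ·d·A.
Flux = 2EA ⇒ E = |ρ|d/(2ε₀), independent of distance outside.
E = (1.27e-3)(0.0279)/(2·8.85×10^-12) = 2.00×10^6 N/C.

E ≈ 2.00×10^6 V/m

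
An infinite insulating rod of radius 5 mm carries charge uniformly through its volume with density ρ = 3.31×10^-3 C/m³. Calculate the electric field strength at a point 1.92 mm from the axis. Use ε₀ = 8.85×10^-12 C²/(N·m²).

E = 3.59×10^5 V/m

Coaxial Gaussian cylinder, radius r = 1.92 mm, length L (r < R).
Enclosed charge per unit length: λ_enc = ρ·πr² = (3.31×10^-3)π(0.00192)² = 3.833×10^-8 C/m.
Applying ∮E·dA = Q_enc/ε₀ with the end caps contributing no flux:
E = |λ_enc|/(2πε₀r) = (3.833×10^-8)/(2π·8.85×10^-12·0.00192) = 3.59×10^5 N/C.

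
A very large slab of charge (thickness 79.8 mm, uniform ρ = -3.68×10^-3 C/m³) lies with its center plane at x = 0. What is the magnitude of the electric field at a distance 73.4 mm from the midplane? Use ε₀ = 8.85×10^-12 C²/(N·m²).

The point |x| = 73.4 mm lies outside the slab (half-thickness 0.0399 m). A symmetric pillbox spanning the full slab encloses Q_enc = ρ·d·A.
Flux = 2EA ⇒ E = |ρ|d/(2ε₀), independent of distance outside.
E = (3.68e-3)(0.0798)/(2·8.85×10^-12) = 1.66×10^7 N/C.

|E| = 1.66×10^7 N/C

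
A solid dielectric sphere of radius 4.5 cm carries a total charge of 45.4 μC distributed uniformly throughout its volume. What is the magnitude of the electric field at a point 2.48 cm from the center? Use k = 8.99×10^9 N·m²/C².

1.11×10^8 N/C

Take a concentric spherical Gaussian surface of radius r = 2.48 cm (r < R).
Only the charge within r is enclosed: Q_enc = Q·(r/R)³ = (45.4 μC)·(2.48 cm/4.5 cm)³ = 7.599e-6 C.
Applying ∮E·dA = Q_enc/ε₀ with Φ = E(4πr²):
E = k|Q_enc|/r² = (8.99×10^9)(7.599e-6)/(0.0248)² = 1.11×10^8 N/C.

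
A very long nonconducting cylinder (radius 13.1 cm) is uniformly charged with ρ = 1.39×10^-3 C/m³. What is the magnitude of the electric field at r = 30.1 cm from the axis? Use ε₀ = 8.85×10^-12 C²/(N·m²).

By cylindrical symmetry E is radial; use a coaxial Gaussian cylinder of radius 30.1 cm and length L (r > 13.1 cm, full cross-section enclosed).
λ_enc = ρ·πR² = (1.39×10^-3)π(0.131)² = 7.494×10^-5 C/m.
Gauss's law: E·2πrL = λ_enc L/ε₀.
E = |λ_enc|/(2πε₀r) = (7.494e-5)/(2π·8.85×10^-12·0.301) = 4.48e6 N/C.

|E| = 4.48×10^6 V/m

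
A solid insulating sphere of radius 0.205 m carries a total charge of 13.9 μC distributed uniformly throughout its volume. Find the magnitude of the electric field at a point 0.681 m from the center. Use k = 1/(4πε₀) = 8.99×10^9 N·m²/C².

Take a concentric spherical Gaussian surface of radius r = 0.681 m (r > R, so the entire charge is enclosed).
Q_enc = 13.9 μC = 1.39×10^-5 C.
Gauss's law: E·4πr² = Q_enc/ε₀.
E = k|Q_enc|/r² = (8.99×10^9)(1.39×10^-5)/(0.681)² = 2.69×10^5 N/C.

|E| = 2.69×10^5 N/C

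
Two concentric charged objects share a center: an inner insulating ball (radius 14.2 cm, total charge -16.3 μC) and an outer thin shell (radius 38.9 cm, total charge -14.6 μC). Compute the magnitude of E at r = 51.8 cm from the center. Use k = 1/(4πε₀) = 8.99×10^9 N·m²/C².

E ≈ 1.04e6 V/m

By spherical symmetry E is radial; choose a Gaussian sphere of radius r = 51.8 cm (r > 38.9 cm, enclosing both).
Q_enc = (-16.3 μC) + (-14.6 μC) = -3.09×10^-5 C.
By Gauss's law, ∮E·dA = E·4πr² = Q_enc/ε₀.
E = k|Q_enc|/r² = (8.99×10^9)(3.09e-5)/(0.518)² = 1.04e6 N/C.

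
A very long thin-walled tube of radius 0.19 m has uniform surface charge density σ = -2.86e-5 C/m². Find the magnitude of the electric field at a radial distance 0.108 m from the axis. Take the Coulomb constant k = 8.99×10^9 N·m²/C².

Take a coaxial cylindrical Gaussian surface of radius r = 0.108 m and length L (r < 0.19 m, inside the shell).
No charge is enclosed, so Gauss's law gives E·2πrL = 0 ⇒ E = 0.

|E| = 0 N/C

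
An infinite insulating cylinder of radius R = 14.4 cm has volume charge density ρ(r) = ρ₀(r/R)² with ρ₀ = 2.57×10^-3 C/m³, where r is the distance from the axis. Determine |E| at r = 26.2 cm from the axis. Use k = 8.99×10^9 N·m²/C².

Choose a coaxial cylinder of radius r = 26.2 cm (arbitrary length L) as the Gaussian surface (r > R, full charge per length enclosed).
λ_enc = 2π ∫₀^R ρ₀(r'/R)^2 r' dr' = 2πρ₀R²/4 = 8.371×10^-5 C/m.
By Gauss's law (flux through the curved wall only), E·2πrL = λ_enc L/ε₀.
E = 2k|λ_enc|/r = 2(8.99×10^9)(8.371e-5)/(0.262) = 5.74e6 N/C.

E = 5.74×10^6 N/C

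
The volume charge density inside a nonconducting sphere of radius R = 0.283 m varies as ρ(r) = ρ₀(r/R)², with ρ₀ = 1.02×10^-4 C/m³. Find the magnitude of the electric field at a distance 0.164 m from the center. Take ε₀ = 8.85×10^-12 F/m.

E = 1.27e5 N/C

By spherical symmetry E is radial; choose a Gaussian sphere of radius r = 0.164 m (r < R).
Q_enc = ∫₀^r ρ(r')·4πr'² dr' = (4πρ₀/R²) ∫₀^r r'^4 dr' = 4πρ₀ r^5/(5·R²) = 3.797e-7 C.
Applying ∮E·dA = Q_enc/ε₀ with Φ = E(4πr²):
E = |Q_enc|/(4πε₀r²) = (3.797e-7)/(4π·8.85×10^-12·(0.164)²) = 1.27e5 N/C.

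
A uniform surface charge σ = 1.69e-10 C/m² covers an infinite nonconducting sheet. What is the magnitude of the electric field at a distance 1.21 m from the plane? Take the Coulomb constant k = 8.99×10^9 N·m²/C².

|E| = 9.55 N/C

The symmetry is planar: E is normal to the sheet and the same magnitude on both sides. Take a pillbox straddling the sheet with end-cap area A.
Only the two end caps contribute flux: Φ = 2EA. With Q_enc = σA, Gauss's law gives E = |σ|/(2ε₀).
E = 2πk|σ| = 2π(8.99×10^9)(1.69e-10) = 9.55 N/C.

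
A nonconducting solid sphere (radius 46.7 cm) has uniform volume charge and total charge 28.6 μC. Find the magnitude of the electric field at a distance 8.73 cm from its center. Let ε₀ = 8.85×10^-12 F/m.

Take a concentric spherical Gaussian surface of radius r = 8.73 cm (r < R).
For a uniform sphere the enclosed fraction is (r/R)³, so Q_enc = (28.6 μC)(0.0873/0.467)³ = 1.868×10^-7 C.
Since E is radial and uniform over the Gaussian sphere, Φ = E·4πr² = Q_enc/ε₀.
E = |Q_enc|/(4πε₀r²) = (1.868e-7)/(4π·8.85×10^-12·(0.0873)²) = 2.20×10^5 N/C.

|E| ≈ 2.20×10^5 N/C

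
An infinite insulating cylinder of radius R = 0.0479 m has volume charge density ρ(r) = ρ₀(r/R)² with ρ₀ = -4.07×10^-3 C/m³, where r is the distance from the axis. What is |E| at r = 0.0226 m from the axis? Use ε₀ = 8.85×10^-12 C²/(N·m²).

By cylindrical symmetry E is radial; use a coaxial Gaussian cylinder of radius 0.0226 m and length L (r < R).
Integrating ρ over the cross-section to radius r: λ_enc = (2πρ₀/R²) ∫₀^r r'^3 dr' = 2πρ₀ r^4/(4·R²) = -7.269×10^-7 C/m.
Applying ∮E·dA = Q_enc/ε₀ with the end caps contributing no flux:
E = |λ_enc|/(2πε₀r) = (7.269×10^-7)/(2π·8.85×10^-12·0.0226) = 5.78×10^5 N/C.

E ≈ 5.78×10^5 V/m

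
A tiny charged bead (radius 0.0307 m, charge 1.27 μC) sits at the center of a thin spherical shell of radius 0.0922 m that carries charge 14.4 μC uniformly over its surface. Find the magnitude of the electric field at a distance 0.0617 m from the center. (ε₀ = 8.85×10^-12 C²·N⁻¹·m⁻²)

By spherical symmetry E is radial; choose a Gaussian sphere of radius r = 0.0617 m (between the bodies, 0.0307 m < r < 0.0922 m).
Only the inner charge is enclosed; the outer shell contributes nothing inside itself. Q_enc = 1.27 μC = 1.27×10^-6 C.
Since E is radial and uniform over the Gaussian sphere, Φ = E·4πr² = Q_enc/ε₀.
E = |Q_enc|/(4πε₀r²) = (1.27×10^-6)/(4π·8.85×10^-12·(0.0617)²) = 3.00e6 N/C.

|E| = 3.00×10^6 N/C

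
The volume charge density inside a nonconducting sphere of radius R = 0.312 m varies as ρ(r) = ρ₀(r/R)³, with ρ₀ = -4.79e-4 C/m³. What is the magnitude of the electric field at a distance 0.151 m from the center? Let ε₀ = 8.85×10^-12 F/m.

|E| = 1.54×10^5 V/m

Use a concentric Gaussian sphere at r = 0.151 m (r < R).
Q_enc = ∫₀^r ρ(r')·4πr'² dr' = (4πρ₀/R³) ∫₀^r r'^5 dr' = 4πρ₀ r^6/(6·R³) = -3.916e-7 C.
Since E is radial and uniform over the Gaussian sphere, Φ = E·4πr² = Q_enc/ε₀.
E = |Q_enc|/(4πε₀r²) = (3.916×10^-7)/(4π·8.85×10^-12·(0.151)²) = 1.54×10^5 N/C.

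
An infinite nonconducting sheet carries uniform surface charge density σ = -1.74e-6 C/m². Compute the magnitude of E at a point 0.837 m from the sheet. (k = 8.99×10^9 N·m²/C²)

Choose a cylindrical pillbox piercing the sheet, end faces (area A) parallel to it.
Flux Φ = 2EA and Q_enc = σA, so 2EA = σA/ε₀ ⇒ E = |σ|/(2ε₀), independent of distance.
E = 2πk|σ| = 2π(8.99×10^9)(1.74×10^-6) = 9.83×10^4 N/C.

9.83×10^4 N/C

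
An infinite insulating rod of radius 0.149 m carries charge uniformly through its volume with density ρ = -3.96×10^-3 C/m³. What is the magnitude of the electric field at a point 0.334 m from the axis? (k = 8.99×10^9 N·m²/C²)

E = 1.49e7 N/C

Take a coaxial cylindrical Gaussian surface of radius r = 0.334 m and length L (r > 0.149 m, full cross-section enclosed).
λ_enc = ρ·πR² = (-3.96e-3)π(0.149)² = -2.762e-4 C/m.
By Gauss's law (flux through the curved wall only), E·2πrL = λ_enc L/ε₀.
E = 2k|λ_enc|/r = 2(8.99×10^9)(2.762×10^-4)/(0.334) = 1.49×10^7 N/C.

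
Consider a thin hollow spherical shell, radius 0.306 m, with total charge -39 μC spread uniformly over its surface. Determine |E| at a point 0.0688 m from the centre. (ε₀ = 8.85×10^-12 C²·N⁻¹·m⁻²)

Use a concentric Gaussian sphere at r = 0.0688 m (inside the shell, r < 0.306 m).
All the charge is outside the Gaussian surface: Q_enc = 0, hence E = 0 everywhere inside the shell.

E = 0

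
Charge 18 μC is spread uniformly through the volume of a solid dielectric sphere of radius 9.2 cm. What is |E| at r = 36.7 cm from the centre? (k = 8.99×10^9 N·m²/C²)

By spherical symmetry E is radial; choose a Gaussian sphere of radius r = 36.7 cm (r > R, so the entire charge is enclosed).
Q_enc = 18 μC = 1.80×10^-5 C.
Since E is radial and uniform over the Gaussian sphere, Φ = E·4πr² = Q_enc/ε₀.
E = k|Q_enc|/r² = (8.99×10^9)(1.80×10^-5)/(0.367)² = 1.20e6 N/C.

|E| ≈ 1.20×10^6 N/C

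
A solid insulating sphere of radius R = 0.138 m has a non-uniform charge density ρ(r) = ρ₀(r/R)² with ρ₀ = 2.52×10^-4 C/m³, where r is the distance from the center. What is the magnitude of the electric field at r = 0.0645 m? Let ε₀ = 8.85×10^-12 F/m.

8.02e4 V/m

Symmetry ⇒ E = E(r) r̂. Gaussian sphere of radius r = 0.0645 m (r < R).
Integrate the density: Q_enc = 4π ∫₀^r ρ₀(r'/R)^2 r'² dr' = 4πρ₀ r^5/(5·R²) = 3.713×10^-8 C.
Applying ∮E·dA = Q_enc/ε₀ with Φ = E(4πr²):
E = |Q_enc|/(4πε₀r²) = (3.713e-8)/(4π·8.85×10^-12·(0.0645)²) = 8.02×10^4 N/C.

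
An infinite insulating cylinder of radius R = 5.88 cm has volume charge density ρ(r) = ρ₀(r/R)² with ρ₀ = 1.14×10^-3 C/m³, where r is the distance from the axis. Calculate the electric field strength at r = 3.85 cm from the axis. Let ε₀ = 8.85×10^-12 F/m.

|E| = 5.32e5 V/m

Take a coaxial cylindrical Gaussian surface of radius r = 3.85 cm and length L (r < R).
λ_enc = ∫₀^r ρ(r')·2πr' dr' = (2πρ₀/R²)·r^4/4 = 1.138e-6 C/m.
Since E is radial and uniform over the curved surface, Φ = E·2πrL = Q_enc/ε₀ = λ_enc L/ε₀.
E = |λ_enc|/(2πε₀r) = (1.138×10^-6)/(2π·8.85×10^-12·0.0385) = 5.32×10^5 N/C.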